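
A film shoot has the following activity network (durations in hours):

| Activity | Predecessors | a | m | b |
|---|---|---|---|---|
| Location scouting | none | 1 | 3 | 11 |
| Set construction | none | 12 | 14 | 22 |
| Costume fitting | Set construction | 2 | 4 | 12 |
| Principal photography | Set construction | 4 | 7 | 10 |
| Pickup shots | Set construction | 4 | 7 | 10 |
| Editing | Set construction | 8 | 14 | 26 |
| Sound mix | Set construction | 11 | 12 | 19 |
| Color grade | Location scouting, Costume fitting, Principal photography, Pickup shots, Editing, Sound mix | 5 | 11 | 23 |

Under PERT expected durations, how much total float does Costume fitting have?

te_Location scouting = (1 + 4·3 + 11)/6 = 24/6 = 4
te_Set construction = (12 + 4·14 + 22)/6 = 90/6 = 15
te_Costume fitting = (2 + 4·4 + 12)/6 = 30/6 = 5
te_Principal photography = (4 + 4·7 + 10)/6 = 42/6 = 7
te_Pickup shots = (4 + 4·7 + 10)/6 = 42/6 = 7
te_Editing = (8 + 4·14 + 26)/6 = 90/6 = 15
te_Sound mix = (11 + 4·12 + 19)/6 = 78/6 = 13
te_Color grade = (5 + 4·11 + 23)/6 = 72/6 = 12

Forward pass:
ES_Location scouting = 0; EF_Location scouting = 4
ES_Set construction = 0; EF_Set construction = 15
ES_Costume fitting = 15; EF_Costume fitting = 15+5 = 20
ES_Principal photography = 15; EF_Principal photography = 15+7 = 22
ES_Pickup shots = 15; EF_Pickup shots = 15+7 = 22
ES_Editing = 15; EF_Editing = 15+15 = 30
ES_Sound mix = 15; EF_Sound mix = 15+13 = 28
ES_Color grade = max(EF_Location scouting=4, EF_Costume fitting=20, EF_Principal photography=22, EF_Pickup shots=22, EF_Editing=30, EF_Sound mix=28) = 30; EF_Color grade = 30+12 = 42
Expected project duration μ = 42 hours. Critical path: Set construction → Editing → Color grade.

Backward pass:
LF_Color grade = 42; LS_Color grade = 42−12 = 30
LF_Sound mix = LS_Color grade = 30; LS_Sound mix = 30−13 = 17
LF_Editing = LS_Color grade = 30; LS_Editing = 30−15 = 15
LF_Pickup shots = LS_Color grade = 30; LS_Pickup shots = 30−7 = 23
LF_Principal photography = LS_Color grade = 30; LS_Principal photography = 30−7 = 23
LF_Costume fitting = LS_Color grade = 30; LS_Costume fitting = 30−5 = 25
LF_Set construction = min(LS_Costume fitting=25, LS_Principal photography=23, LS_Pickup shots=23, LS_Editing=15, LS_Sound mix=17) = 15; LS_Set construction = 15−15 = 0
LF_Location scouting = LS_Color grade = 30; LS_Location scouting = 30−4 = 26
Slack_Costume fitting = LS_Costume fitting − ES_Costume fitting = 25 − 15 = 10

10 hours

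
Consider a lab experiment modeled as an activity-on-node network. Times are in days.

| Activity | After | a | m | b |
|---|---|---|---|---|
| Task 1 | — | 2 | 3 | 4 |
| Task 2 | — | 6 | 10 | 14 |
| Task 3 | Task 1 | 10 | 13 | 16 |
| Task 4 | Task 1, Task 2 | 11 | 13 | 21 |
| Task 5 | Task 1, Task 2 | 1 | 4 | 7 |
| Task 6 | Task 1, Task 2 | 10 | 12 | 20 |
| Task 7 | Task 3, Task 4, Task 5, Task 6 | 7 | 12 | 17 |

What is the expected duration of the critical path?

te_Task 1 = (2 + 4·3 + 4)/6 = 18/6 = 3
te_Task 2 = (6 + 4·10 + 14)/6 = 60/6 = 10
te_Task 3 = (10 + 4·13 + 16)/6 = 78/6 = 13
te_Task 4 = (11 + 4·13 + 21)/6 = 84/6 = 14
te_Task 5 = (1 + 4·4 + 7)/6 = 24/6 = 4
te_Task 6 = (10 + 4·12 + 20)/6 = 78/6 = 13
te_Task 7 = (7 + 4·12 + 17)/6 = 72/6 = 12

Forward pass:
ES_Task 1 = 0; EF_Task 1 = 3
ES_Task 2 = 0; EF_Task 2 = 10
ES_Task 3 = 3; EF_Task 3 = 3+13 = 16
ES_Task 4 = max(EF_Task 1=3, EF_Task 2=10) = 10; EF_Task 4 = 10+14 = 24
ES_Task 5 = max(EF_Task 1=3, EF_Task 2=10) = 10; EF_Task 5 = 10+4 = 14
ES_Task 6 = max(EF_Task 1=3, EF_Task 2=10) = 10; EF_Task 6 = 10+13 = 23
ES_Task 7 = max(EF_Task 3=16, EF_Task 4=24, EF_Task 5=14, EF_Task 6=23) = 24; EF_Task 7 = 24+12 = 36
Expected project duration μ = 36 days. Critical path: Task 2 → Task 4 → Task 7.

36 days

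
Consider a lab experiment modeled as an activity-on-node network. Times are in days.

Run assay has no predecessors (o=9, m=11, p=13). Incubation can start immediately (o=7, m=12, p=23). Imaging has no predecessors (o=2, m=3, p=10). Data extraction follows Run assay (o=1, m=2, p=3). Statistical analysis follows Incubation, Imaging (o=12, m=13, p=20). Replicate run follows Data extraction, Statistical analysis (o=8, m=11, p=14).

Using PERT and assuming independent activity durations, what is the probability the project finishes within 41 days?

te_Run assay = (9 + 4·11 + 13)/6 = 66/6 = 11; σ²_Run assay = ((13−9)/6)² = 0.444
te_Incubation = (7 + 4·12 + 23)/6 = 78/6 = 13; σ²_Incubation = ((23−7)/6)² = 7.111
te_Imaging = (2 + 4·3 + 10)/6 = 24/6 = 4; σ²_Imaging = ((10−2)/6)² = 1.778
te_Data extraction = (1 + 4·2 + 3)/6 = 12/6 = 2; σ²_Data extraction = ((3−1)/6)² = 0.111
te_Statistical analysis = (12 + 4·13 + 20)/6 = 84/6 = 14; σ²_Statistical analysis = ((20−12)/6)² = 1.778
te_Replicate run = (8 + 4·11 + 14)/6 = 66/6 = 11; σ²_Replicate run = ((14−8)/6)² = 1.000

Forward pass:
ES_Run assay = 0; EF_Run assay = 11
ES_Incubation = 0; EF_Incubation = 13
ES_Imaging = 0; EF_Imaging = 4
ES_Data extraction = 11; EF_Data extraction = 11+2 = 13
ES_Statistical analysis = max(EF_Incubation=13, EF_Imaging=4) = 13; EF_Statistical analysis = 13+14 = 27
ES_Replicate run = max(EF_Data extraction=13, EF_Statistical analysis=27) = 27; EF_Replicate run = 27+11 = 38
Expected project duration μ = 38 days. Critical path: Incubation → Statistical analysis → Replicate run.

Variance along critical path = 7.111 + 1.778 + 1.000 = 9.889; σ = √9.889 = 3.145 days.
Z = (41 − 38) / 3.145 = 0.954
P(T ≤ 41) = Φ(0.954) ≈ 0.830

0.830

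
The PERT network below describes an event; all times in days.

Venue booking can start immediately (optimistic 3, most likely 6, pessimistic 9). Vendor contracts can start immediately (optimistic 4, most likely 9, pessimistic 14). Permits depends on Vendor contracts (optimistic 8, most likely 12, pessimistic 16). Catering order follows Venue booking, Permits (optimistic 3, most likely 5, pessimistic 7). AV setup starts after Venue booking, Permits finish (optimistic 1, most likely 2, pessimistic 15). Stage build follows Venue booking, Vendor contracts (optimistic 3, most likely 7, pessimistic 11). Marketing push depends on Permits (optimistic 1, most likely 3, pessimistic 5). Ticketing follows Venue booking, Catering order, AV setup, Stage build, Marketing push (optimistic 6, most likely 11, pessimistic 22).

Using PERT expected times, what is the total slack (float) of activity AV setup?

te_Venue booking = (3 + 4·6 + 9)/6 = 36/6 = 6
te_Vendor contracts = (4 + 4·9 + 14)/6 = 54/6 = 9
te_Permits = (8 + 4·12 + 16)/6 = 72/6 = 12
te_Catering order = (3 + 4·5 + 7)/6 = 30/6 = 5
te_AV setup = (1 + 4·2 + 15)/6 = 24/6 = 4
te_Stage build = (3 + 4·7 + 11)/6 = 42/6 = 7
te_Marketing push = (1 + 4·3 + 5)/6 = 18/6 = 3
te_Ticketing = (6 + 4·11 + 22)/6 = 72/6 = 12

Forward pass:
ES_Venue booking = 0; EF_Venue booking = 6
ES_Vendor contracts = 0; EF_Vendor contracts = 9
ES_Permits = 9; EF_Permits = 9+12 = 21
ES_Catering order = max(EF_Venue booking=6, EF_Permits=21) = 21; EF_Catering order = 21+5 = 26
ES_AV setup = max(EF_Venue booking=6, EF_Permits=21) = 21; EF_AV setup = 21+4 = 25
ES_Stage build = max(EF_Venue booking=6, EF_Vendor contracts=9) = 9; EF_Stage build = 9+7 = 16
ES_Marketing push = 21; EF_Marketing push = 21+3 = 24
ES_Ticketing = max(EF_Venue booking=6, EF_Catering order=26, EF_AV setup=25, EF_Stage build=16, EF_Marketing push=24) = 26; EF_Ticketing = 26+12 = 38
Expected project duration μ = 38 days. Critical path: Vendor contracts → Permits → Catering order → Ticketing.

Backward pass:
LF_Ticketing = 38; LS_Ticketing = 38−12 = 26
LF_Marketing push = LS_Ticketing = 26; LS_Marketing push = 26−3 = 23
LF_Stage build = LS_Ticketing = 26; LS_Stage build = 26−7 = 19
LF_AV setup = LS_Ticketing = 26; LS_AV setup = 26−4 = 22
LF_Catering order = LS_Ticketing = 26; LS_Catering order = 26−5 = 21
LF_Permits = min(LS_Catering order=21, LS_AV setup=22, LS_Marketing push=23) = 21; LS_Permits = 21−12 = 9
LF_Vendor contracts = min(LS_Permits=9, LS_Stage build=19) = 9; LS_Vendor contracts = 9−9 = 0
LF_Venue booking = min(LS_Catering order=21, LS_AV setup=22, LS_Stage build=19, LS_Ticketing=26) = 19; LS_Venue booking = 19−6 = 13
Slack_AV setup = LS_AV setup − ES_AV setup = 22 − 21 = 1

1 days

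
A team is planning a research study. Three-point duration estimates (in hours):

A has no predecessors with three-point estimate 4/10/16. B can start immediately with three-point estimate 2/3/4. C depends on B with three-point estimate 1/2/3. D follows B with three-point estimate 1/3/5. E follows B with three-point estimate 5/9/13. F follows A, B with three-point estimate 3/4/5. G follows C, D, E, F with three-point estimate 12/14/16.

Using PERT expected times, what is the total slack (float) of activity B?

te_A = (4 + 4·10 + 16)/6 = 60/6 = 10
te_B = (2 + 4·3 + 4)/6 = 18/6 = 3
te_C = (1 + 4·2 + 3)/6 = 12/6 = 2
te_D = (1 + 4·3 + 5)/6 = 18/6 = 3
te_E = (5 + 4·9 + 13)/6 = 54/6 = 9
te_F = (3 + 4·4 + 5)/6 = 24/6 = 4
te_G = (12 + 4·14 + 16)/6 = 84/6 = 14

Forward pass:
ES_A = 0; EF_A = 10
ES_B = 0; EF_B = 3
ES_C = 3; EF_C = 3+2 = 5
ES_D = 3; EF_D = 3+3 = 6
ES_E = 3; EF_E = 3+9 = 12
ES_F = max(EF_A=10, EF_B=3) = 10; EF_F = 10+4 = 14
ES_G = max(EF_C=5, EF_D=6, EF_E=12, EF_F=14) = 14; EF_G = 14+14 = 28
Expected project duration μ = 28 hours. Critical path: A → F → G.

Backward pass:
LF_G = 28; LS_G = 28−14 = 14
LF_F = LS_G = 14; LS_F = 14−4 = 10
LF_E = LS_G = 14; LS_E = 14−9 = 5
LF_D = LS_G = 14; LS_D = 14−3 = 11
LF_C = LS_G = 14; LS_C = 14−2 = 12
LF_B = min(LS_C=12, LS_D=11, LS_E=5, LS_F=10) = 5; LS_B = 5−3 = 2
LF_A = LS_F = 10; LS_A = 10−10 = 0
Slack_B = LS_B − ES_B = 2 − 0 = 2

2 hours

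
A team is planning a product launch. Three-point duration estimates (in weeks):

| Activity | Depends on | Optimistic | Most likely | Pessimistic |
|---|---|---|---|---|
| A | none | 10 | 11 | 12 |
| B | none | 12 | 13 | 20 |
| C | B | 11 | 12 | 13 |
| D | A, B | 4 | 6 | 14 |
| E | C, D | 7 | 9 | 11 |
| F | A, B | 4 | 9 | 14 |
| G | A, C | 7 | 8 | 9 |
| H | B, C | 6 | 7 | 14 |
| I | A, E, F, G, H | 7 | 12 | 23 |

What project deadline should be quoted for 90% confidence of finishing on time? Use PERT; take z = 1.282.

te_A = (10 + 4·11 + 12)/6 = 66/6 = 11; σ²_A = ((12−10)/6)² = 0.111
te_B = (12 + 4·13 + 20)/6 = 84/6 = 14; σ²_B = ((20−12)/6)² = 1.778
te_C = (11 + 4·12 + 13)/6 = 72/6 = 12; σ²_C = ((13−11)/6)² = 0.111
te_D = (4 + 4·6 + 14)/6 = 42/6 = 7; σ²_D = ((14−4)/6)² = 2.778
te_E = (7 + 4·9 + 11)/6 = 54/6 = 9; σ²_E = ((11−7)/6)² = 0.444
te_F = (4 + 4·9 + 14)/6 = 54/6 = 9; σ²_F = ((14−4)/6)² = 2.778
te_G = (7 + 4·8 + 9)/6 = 48/6 = 8; σ²_G = ((9−7)/6)² = 0.111
te_H = (6 + 4·7 + 14)/6 = 48/6 = 8; σ²_H = ((14−6)/6)² = 1.778
te_I = (7 + 4·12 + 23)/6 = 78/6 = 13; σ²_I = ((23−7)/6)² = 7.111

Forward pass:
ES_A = 0; EF_A = 11
ES_B = 0; EF_B = 14
ES_C = 14; EF_C = 14+12 = 26
ES_D = max(EF_A=11, EF_B=14) = 14; EF_D = 14+7 = 21
ES_E = max(EF_C=26, EF_D=21) = 26; EF_E = 26+9 = 35
ES_F = max(EF_A=11, EF_B=14) = 14; EF_F = 14+9 = 23
ES_G = max(EF_A=11, EF_C=26) = 26; EF_G = 26+8 = 34
ES_H = max(EF_B=14, EF_C=26) = 26; EF_H = 26+8 = 34
ES_I = max(EF_A=11, EF_E=35, EF_F=23, EF_G=34, EF_H=34) = 35; EF_I = 35+13 = 48
Expected project duration μ = 48 weeks. Critical path: B → C → E → I.

Variance along critical path = 1.778 + 0.111 + 0.444 + 7.111 = 9.444; σ = 3.073 weeks.
D = μ + z·σ = 48 + 1.282·3.073 = 51.9 weeks

51.9 weeks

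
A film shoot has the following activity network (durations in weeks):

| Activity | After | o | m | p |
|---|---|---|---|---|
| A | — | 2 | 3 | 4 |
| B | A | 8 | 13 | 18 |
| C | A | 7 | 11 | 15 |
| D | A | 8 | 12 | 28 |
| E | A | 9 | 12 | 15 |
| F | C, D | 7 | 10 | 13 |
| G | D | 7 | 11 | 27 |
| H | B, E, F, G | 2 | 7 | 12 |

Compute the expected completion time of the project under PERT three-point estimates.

37 weeks

te_A = (2 + 4·3 + 4)/6 = 18/6 = 3
te_B = (8 + 4·13 + 18)/6 = 78/6 = 13
te_C = (7 + 4·11 + 15)/6 = 66/6 = 11
te_D = (8 + 4·12 + 28)/6 = 84/6 = 14
te_E = (9 + 4·12 + 15)/6 = 72/6 = 12
te_F = (7 + 4·10 + 13)/6 = 60/6 = 10
te_G = (7 + 4·11 + 27)/6 = 78/6 = 13
te_H = (2 + 4·7 + 12)/6 = 42/6 = 7

Forward pass:
ES_A = 0; EF_A = 3
ES_B = 3; EF_B = 3+13 = 16
ES_C = 3; EF_C = 3+11 = 14
ES_D = 3; EF_D = 3+14 = 17
ES_E = 3; EF_E = 3+12 = 15
ES_F = max(EF_C=14, EF_D=17) = 17; EF_F = 17+10 = 27
ES_G = 17; EF_G = 17+13 = 30
ES_H = max(EF_B=16, EF_E=15, EF_F=27, EF_G=30) = 30; EF_H = 30+7 = 37
Expected project duration μ = 37 weeks. Critical path: A → D → G → H.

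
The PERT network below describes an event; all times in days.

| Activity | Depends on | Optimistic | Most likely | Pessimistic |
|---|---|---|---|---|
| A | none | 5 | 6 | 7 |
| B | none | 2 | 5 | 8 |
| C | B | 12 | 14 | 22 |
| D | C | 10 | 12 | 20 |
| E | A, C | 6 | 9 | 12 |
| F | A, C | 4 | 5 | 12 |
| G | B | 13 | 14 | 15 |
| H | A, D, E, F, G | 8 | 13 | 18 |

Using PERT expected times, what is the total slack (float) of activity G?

te_A = (5 + 4·6 + 7)/6 = 36/6 = 6
te_B = (2 + 4·5 + 8)/6 = 30/6 = 5
te_C = (12 + 4·14 + 22)/6 = 90/6 = 15
te_D = (10 + 4·12 + 20)/6 = 78/6 = 13
te_E = (6 + 4·9 + 12)/6 = 54/6 = 9
te_F = (4 + 4·5 + 12)/6 = 36/6 = 6
te_G = (13 + 4·14 + 15)/6 = 84/6 = 14
te_H = (8 + 4·13 + 18)/6 = 78/6 = 13

Forward pass:
ES_A = 0; EF_A = 6
ES_B = 0; EF_B = 5
ES_C = 5; EF_C = 5+15 = 20
ES_D = 20; EF_D = 20+13 = 33
ES_E = max(EF_A=6, EF_C=20) = 20; EF_E = 20+9 = 29
ES_F = max(EF_A=6, EF_C=20) = 20; EF_F = 20+6 = 26
ES_G = 5; EF_G = 5+14 = 19
ES_H = max(EF_A=6, EF_D=33, EF_E=29, EF_F=26, EF_G=19) = 33; EF_H = 33+13 = 46
Expected project duration μ = 46 days. Critical path: B → C → D → H.

Backward pass:
LF_H = 46; LS_H = 46−13 = 33
LF_G = LS_H = 33; LS_G = 33−14 = 19
LF_F = LS_H = 33; LS_F = 33−6 = 27
LF_E = LS_H = 33; LS_E = 33−9 = 24
LF_D = LS_H = 33; LS_D = 33−13 = 20
LF_C = min(LS_D=20, LS_E=24, LS_F=27) = 20; LS_C = 20−15 = 5
LF_B = min(LS_C=5, LS_G=19) = 5; LS_B = 5−5 = 0
LF_A = min(LS_E=24, LS_F=27, LS_H=33) = 24; LS_A = 24−6 = 18
Slack_G = LS_G − ES_G = 19 − 5 = 14

14 days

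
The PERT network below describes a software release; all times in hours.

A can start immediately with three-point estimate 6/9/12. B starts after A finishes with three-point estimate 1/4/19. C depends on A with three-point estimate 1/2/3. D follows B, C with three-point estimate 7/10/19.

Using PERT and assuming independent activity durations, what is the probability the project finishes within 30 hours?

0.857

te_A = (6 + 4·9 + 12)/6 = 54/6 = 9; σ²_A = ((12−6)/6)² = 1.000
te_B = (1 + 4·4 + 19)/6 = 36/6 = 6; σ²_B = ((19−1)/6)² = 9.000
te_C = (1 + 4·2 + 3)/6 = 12/6 = 2; σ²_C = ((3−1)/6)² = 0.111
te_D = (7 + 4·10 + 19)/6 = 66/6 = 11; σ²_D = ((19−7)/6)² = 4.000

Forward pass:
ES_A = 0; EF_A = 9
ES_B = 9; EF_B = 9+6 = 15
ES_C = 9; EF_C = 9+2 = 11
ES_D = max(EF_B=15, EF_C=11) = 15; EF_D = 15+11 = 26
Expected project duration μ = 26 hours. Critical path: A → B → D.

Variance along critical path = 1.000 + 9.000 + 4.000 = 14.000; σ = √14.000 = 3.742 hours.
Z = (30 − 26) / 3.742 = 1.069
P(T ≤ 30) = Φ(1.069) ≈ 0.857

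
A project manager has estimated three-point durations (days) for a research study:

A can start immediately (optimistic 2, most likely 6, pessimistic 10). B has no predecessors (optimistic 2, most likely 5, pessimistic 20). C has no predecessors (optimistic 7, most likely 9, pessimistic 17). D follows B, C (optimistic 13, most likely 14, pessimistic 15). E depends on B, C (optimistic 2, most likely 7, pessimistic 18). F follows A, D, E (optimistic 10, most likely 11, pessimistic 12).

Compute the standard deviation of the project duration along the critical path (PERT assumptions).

1.73 days

te_A = (2 + 4·6 + 10)/6 = 36/6 = 6; σ²_A = ((10−2)/6)² = 1.778
te_B = (2 + 4·5 + 20)/6 = 42/6 = 7; σ²_B = ((20−2)/6)² = 9.000
te_C = (7 + 4·9 + 17)/6 = 60/6 = 10; σ²_C = ((17−7)/6)² = 2.778
te_D = (13 + 4·14 + 15)/6 = 84/6 = 14; σ²_D = ((15−13)/6)² = 0.111
te_E = (2 + 4·7 + 18)/6 = 48/6 = 8; σ²_E = ((18−2)/6)² = 7.111
te_F = (10 + 4·11 + 12)/6 = 66/6 = 11; σ²_F = ((12−10)/6)² = 0.111

Forward pass:
ES_A = 0; EF_A = 6
ES_B = 0; EF_B = 7
ES_C = 0; EF_C = 10
ES_D = max(EF_B=7, EF_C=10) = 10; EF_D = 10+14 = 24
ES_E = max(EF_B=7, EF_C=10) = 10; EF_E = 10+8 = 18
ES_F = max(EF_A=6, EF_D=24, EF_E=18) = 24; EF_F = 24+11 = 35
Expected project duration μ = 35 days. Critical path: C → D → F.

Variance along critical path = 2.778 + 0.111 + 0.111 = 3.000
σ = √3.000 = 1.732 days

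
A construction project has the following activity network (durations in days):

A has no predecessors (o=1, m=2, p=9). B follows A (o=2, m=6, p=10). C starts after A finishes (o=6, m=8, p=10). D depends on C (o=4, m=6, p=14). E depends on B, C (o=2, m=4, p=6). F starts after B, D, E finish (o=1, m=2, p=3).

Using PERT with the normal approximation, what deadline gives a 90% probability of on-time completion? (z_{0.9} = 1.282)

te_A = (1 + 4·2 + 9)/6 = 18/6 = 3; σ²_A = ((9−1)/6)² = 1.778
te_B = (2 + 4·6 + 10)/6 = 36/6 = 6; σ²_B = ((10−2)/6)² = 1.778
te_C = (6 + 4·8 + 10)/6 = 48/6 = 8; σ²_C = ((10−6)/6)² = 0.444
te_D = (4 + 4·6 + 14)/6 = 42/6 = 7; σ²_D = ((14−4)/6)² = 2.778
te_E = (2 + 4·4 + 6)/6 = 24/6 = 4; σ²_E = ((6−2)/6)² = 0.444
te_F = (1 + 4·2 + 3)/6 = 12/6 = 2; σ²_F = ((3−1)/6)² = 0.111

Forward pass:
ES_A = 0; EF_A = 3
ES_B = 3; EF_B = 3+6 = 9
ES_C = 3; EF_C = 3+8 = 11
ES_D = 11; EF_D = 11+7 = 18
ES_E = max(EF_B=9, EF_C=11) = 11; EF_E = 11+4 = 15
ES_F = max(EF_B=9, EF_D=18, EF_E=15) = 18; EF_F = 18+2 = 20
Expected project duration μ = 20 days. Critical path: A → C → D → F.

Variance along critical path = 1.778 + 0.444 + 2.778 + 0.111 = 5.111; σ = 2.261 days.
D = μ + z·σ = 20 + 1.282·2.261 = 22.9 days

22.9 days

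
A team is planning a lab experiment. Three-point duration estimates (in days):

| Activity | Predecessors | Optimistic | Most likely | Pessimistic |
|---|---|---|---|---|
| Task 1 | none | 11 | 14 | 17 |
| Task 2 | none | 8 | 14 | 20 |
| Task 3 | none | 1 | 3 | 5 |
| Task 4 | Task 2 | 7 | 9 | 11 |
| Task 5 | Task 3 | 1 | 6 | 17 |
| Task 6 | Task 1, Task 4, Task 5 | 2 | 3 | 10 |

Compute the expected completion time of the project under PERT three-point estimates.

27 days

te_Task 1 = (11 + 4·14 + 17)/6 = 84/6 = 14
te_Task 2 = (8 + 4·14 + 20)/6 = 84/6 = 14
te_Task 3 = (1 + 4·3 + 5)/6 = 18/6 = 3
te_Task 4 = (7 + 4·9 + 11)/6 = 54/6 = 9
te_Task 5 = (1 + 4·6 + 17)/6 = 42/6 = 7
te_Task 6 = (2 + 4·3 + 10)/6 = 24/6 = 4

Forward pass:
ES_Task 1 = 0; EF_Task 1 = 14
ES_Task 2 = 0; EF_Task 2 = 14
ES_Task 3 = 0; EF_Task 3 = 3
ES_Task 4 = 14; EF_Task 4 = 14+9 = 23
ES_Task 5 = 3; EF_Task 5 = 3+7 = 10
ES_Task 6 = max(EF_Task 1=14, EF_Task 4=23, EF_Task 5=10) = 23; EF_Task 6 = 23+4 = 27
Expected project duration μ = 27 days. Critical path: Task 2 → Task 4 → Task 6.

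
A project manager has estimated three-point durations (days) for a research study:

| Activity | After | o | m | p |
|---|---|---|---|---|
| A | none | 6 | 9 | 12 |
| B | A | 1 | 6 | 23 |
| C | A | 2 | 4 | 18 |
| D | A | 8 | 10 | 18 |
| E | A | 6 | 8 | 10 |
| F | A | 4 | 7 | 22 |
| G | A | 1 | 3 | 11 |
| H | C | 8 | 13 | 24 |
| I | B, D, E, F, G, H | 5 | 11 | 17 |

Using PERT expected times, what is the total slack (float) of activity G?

16 days

te_A = (6 + 4·9 + 12)/6 = 54/6 = 9
te_B = (1 + 4·6 + 23)/6 = 48/6 = 8
te_C = (2 + 4·4 + 18)/6 = 36/6 = 6
te_D = (8 + 4·10 + 18)/6 = 66/6 = 11
te_E = (6 + 4·8 + 10)/6 = 48/6 = 8
te_F = (4 + 4·7 + 22)/6 = 54/6 = 9
te_G = (1 + 4·3 + 11)/6 = 24/6 = 4
te_H = (8 + 4·13 + 24)/6 = 84/6 = 14
te_I = (5 + 4·11 + 17)/6 = 66/6 = 11

Forward pass:
ES_A = 0; EF_A = 9
ES_B = 9; EF_B = 9+8 = 17
ES_C = 9; EF_C = 9+6 = 15
ES_D = 9; EF_D = 9+11 = 20
ES_E = 9; EF_E = 9+8 = 17
ES_F = 9; EF_F = 9+9 = 18
ES_G = 9; EF_G = 9+4 = 13
ES_H = 15; EF_H = 15+14 = 29
ES_I = max(EF_B=17, EF_D=20, EF_E=17, EF_F=18, EF_G=13, EF_H=29) = 29; EF_I = 29+11 = 40
Expected project duration μ = 40 days. Critical path: A → C → H → I.

Backward pass:
LF_I = 40; LS_I = 40−11 = 29
LF_H = LS_I = 29; LS_H = 29−14 = 15
LF_G = LS_I = 29; LS_G = 29−4 = 25
LF_F = LS_I = 29; LS_F = 29−9 = 20
LF_E = LS_I = 29; LS_E = 29−8 = 21
LF_D = LS_I = 29; LS_D = 29−11 = 18
LF_C = LS_H = 15; LS_C = 15−6 = 9
LF_B = LS_I = 29; LS_B = 29−8 = 21
LF_A = min(LS_B=21, LS_C=9, LS_D=18, LS_E=21, LS_F=20, LS_G=25) = 9; LS_A = 9−9 = 0
Slack_G = LS_G − ES_G = 25 − 9 = 16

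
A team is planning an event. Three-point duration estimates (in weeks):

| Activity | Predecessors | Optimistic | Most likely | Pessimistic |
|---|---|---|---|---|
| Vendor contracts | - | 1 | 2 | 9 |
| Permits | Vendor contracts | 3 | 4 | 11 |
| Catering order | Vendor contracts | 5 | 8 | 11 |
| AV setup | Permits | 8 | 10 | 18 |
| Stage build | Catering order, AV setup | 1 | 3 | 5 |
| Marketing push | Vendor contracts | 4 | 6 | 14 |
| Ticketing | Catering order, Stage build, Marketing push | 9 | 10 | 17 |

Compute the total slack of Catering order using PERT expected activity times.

8 weeks

te_Vendor contracts = (1 + 4·2 + 9)/6 = 18/6 = 3
te_Permits = (3 + 4·4 + 11)/6 = 30/6 = 5
te_Catering order = (5 + 4·8 + 11)/6 = 48/6 = 8
te_AV setup = (8 + 4·10 + 18)/6 = 66/6 = 11
te_Stage build = (1 + 4·3 + 5)/6 = 18/6 = 3
te_Marketing push = (4 + 4·6 + 14)/6 = 42/6 = 7
te_Ticketing = (9 + 4·10 + 17)/6 = 66/6 = 11

Forward pass:
ES_Vendor contracts = 0; EF_Vendor contracts = 3
ES_Permits = 3; EF_Permits = 3+5 = 8
ES_Catering order = 3; EF_Catering order = 3+8 = 11
ES_AV setup = 8; EF_AV setup = 8+11 = 19
ES_Stage build = max(EF_Catering order=11, EF_AV setup=19) = 19; EF_Stage build = 19+3 = 22
ES_Marketing push = 3; EF_Marketing push = 3+7 = 10
ES_Ticketing = max(EF_Catering order=11, EF_Stage build=22, EF_Marketing push=10) = 22; EF_Ticketing = 22+11 = 33
Expected project duration μ = 33 weeks. Critical path: Vendor contracts → Permits → AV setup → Stage build → Ticketing.

Backward pass:
LF_Ticketing = 33; LS_Ticketing = 33−11 = 22
LF_Marketing push = LS_Ticketing = 22; LS_Marketing push = 22−7 = 15
LF_Stage build = LS_Ticketing = 22; LS_Stage build = 22−3 = 19
LF_AV setup = LS_Stage build = 19; LS_AV setup = 19−11 = 8
LF_Catering order = min(LS_Stage build=19, LS_Ticketing=22) = 19; LS_Catering order = 19−8 = 11
LF_Permits = LS_AV setup = 8; LS_Permits = 8−5 = 3
LF_Vendor contracts = min(LS_Permits=3, LS_Catering order=11, LS_Marketing push=15) = 3; LS_Vendor contracts = 3−3 = 0
Slack_Catering order = LS_Catering order − ES_Catering order = 11 − 3 = 8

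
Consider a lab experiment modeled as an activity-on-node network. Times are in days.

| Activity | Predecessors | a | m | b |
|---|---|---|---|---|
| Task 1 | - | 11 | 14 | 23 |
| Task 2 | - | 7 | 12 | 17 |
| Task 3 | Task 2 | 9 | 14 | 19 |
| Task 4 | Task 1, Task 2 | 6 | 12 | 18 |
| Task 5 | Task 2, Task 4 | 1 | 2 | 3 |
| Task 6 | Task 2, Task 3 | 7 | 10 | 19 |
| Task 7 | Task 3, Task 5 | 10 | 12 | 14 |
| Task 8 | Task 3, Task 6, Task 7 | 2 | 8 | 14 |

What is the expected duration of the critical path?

te_Task 1 = (11 + 4·14 + 23)/6 = 90/6 = 15
te_Task 2 = (7 + 4·12 + 17)/6 = 72/6 = 12
te_Task 3 = (9 + 4·14 + 19)/6 = 84/6 = 14
te_Task 4 = (6 + 4·12 + 18)/6 = 72/6 = 12
te_Task 5 = (1 + 4·2 + 3)/6 = 12/6 = 2
te_Task 6 = (7 + 4·10 + 19)/6 = 66/6 = 11
te_Task 7 = (10 + 4·12 + 14)/6 = 72/6 = 12
te_Task 8 = (2 + 4·8 + 14)/6 = 48/6 = 8

Forward pass:
ES_Task 1 = 0; EF_Task 1 = 15
ES_Task 2 = 0; EF_Task 2 = 12
ES_Task 3 = 12; EF_Task 3 = 12+14 = 26
ES_Task 4 = max(EF_Task 1=15, EF_Task 2=12) = 15; EF_Task 4 = 15+12 = 27
ES_Task 5 = max(EF_Task 2=12, EF_Task 4=27) = 27; EF_Task 5 = 27+2 = 29
ES_Task 6 = max(EF_Task 2=12, EF_Task 3=26) = 26; EF_Task 6 = 26+11 = 37
ES_Task 7 = max(EF_Task 3=26, EF_Task 5=29) = 29; EF_Task 7 = 29+12 = 41
ES_Task 8 = max(EF_Task 3=26, EF_Task 6=37, EF_Task 7=41) = 41; EF_Task 8 = 41+8 = 49
Expected project duration μ = 49 days. Critical path: Task 1 → Task 4 → Task 5 → Task 7 → Task 8.

49 days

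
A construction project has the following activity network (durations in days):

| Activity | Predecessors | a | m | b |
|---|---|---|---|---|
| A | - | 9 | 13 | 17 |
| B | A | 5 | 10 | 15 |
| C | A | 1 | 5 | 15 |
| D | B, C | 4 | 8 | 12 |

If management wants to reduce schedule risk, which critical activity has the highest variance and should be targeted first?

te_A = (9 + 4·13 + 17)/6 = 78/6 = 13; σ²_A = ((17−9)/6)² = 1.778
te_B = (5 + 4·10 + 15)/6 = 60/6 = 10; σ²_B = ((15−5)/6)² = 2.778
te_C = (1 + 4·5 + 15)/6 = 36/6 = 6; σ²_C = ((15−1)/6)² = 5.444
te_D = (4 + 4·8 + 12)/6 = 48/6 = 8; σ²_D = ((12−4)/6)² = 1.778

Forward pass:
ES_A = 0; EF_A = 13
ES_B = 13; EF_B = 13+10 = 23
ES_C = 13; EF_C = 13+6 = 19
ES_D = max(EF_B=23, EF_C=19) = 23; EF_D = 23+8 = 31
Expected project duration μ = 31 days. Critical path: A → B → D.

Variances on critical path: σ²_A=1.778, σ²_B=2.778, σ²_D=1.778.
Largest is σ²_B = 2.778.

B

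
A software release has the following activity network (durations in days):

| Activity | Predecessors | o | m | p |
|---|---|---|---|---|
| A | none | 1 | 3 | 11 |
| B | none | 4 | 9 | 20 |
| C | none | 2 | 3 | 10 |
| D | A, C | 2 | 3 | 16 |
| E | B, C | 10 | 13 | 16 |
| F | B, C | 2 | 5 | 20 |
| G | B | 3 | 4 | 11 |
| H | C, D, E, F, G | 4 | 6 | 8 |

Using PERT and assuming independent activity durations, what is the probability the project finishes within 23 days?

0.020

te_A = (1 + 4·3 + 11)/6 = 24/6 = 4; σ²_A = ((11−1)/6)² = 2.778
te_B = (4 + 4·9 + 20)/6 = 60/6 = 10; σ²_B = ((20−4)/6)² = 7.111
te_C = (2 + 4·3 + 10)/6 = 24/6 = 4; σ²_C = ((10−2)/6)² = 1.778
te_D = (2 + 4·3 + 16)/6 = 30/6 = 5; σ²_D = ((16−2)/6)² = 5.444
te_E = (10 + 4·13 + 16)/6 = 78/6 = 13; σ²_E = ((16−10)/6)² = 1.000
te_F = (2 + 4·5 + 20)/6 = 42/6 = 7; σ²_F = ((20−2)/6)² = 9.000
te_G = (3 + 4·4 + 11)/6 = 30/6 = 5; σ²_G = ((11−3)/6)² = 1.778
te_H = (4 + 4·6 + 8)/6 = 36/6 = 6; σ²_H = ((8−4)/6)² = 0.444

Forward pass:
ES_A = 0; EF_A = 4
ES_B = 0; EF_B = 10
ES_C = 0; EF_C = 4
ES_D = max(EF_A=4, EF_C=4) = 4; EF_D = 4+5 = 9
ES_E = max(EF_B=10, EF_C=4) = 10; EF_E = 10+13 = 23
ES_F = max(EF_B=10, EF_C=4) = 10; EF_F = 10+7 = 17
ES_G = 10; EF_G = 10+5 = 15
ES_H = max(EF_C=4, EF_D=9, EF_E=23, EF_F=17, EF_G=15) = 23; EF_H = 23+6 = 29
Expected project duration μ = 29 days. Critical path: B → E → H.

Variance along critical path = 7.111 + 1.000 + 0.444 = 8.556; σ = √8.556 = 2.925 days.
Z = (23 − 29) / 2.925 = -2.051
P(T ≤ 23) = Φ(-2.051) ≈ 0.020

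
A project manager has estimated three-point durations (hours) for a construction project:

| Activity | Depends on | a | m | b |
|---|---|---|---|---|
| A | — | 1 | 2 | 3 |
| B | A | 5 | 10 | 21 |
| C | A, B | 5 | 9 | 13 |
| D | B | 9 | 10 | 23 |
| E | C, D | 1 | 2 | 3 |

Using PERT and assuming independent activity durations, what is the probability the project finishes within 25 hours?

0.288

te_A = (1 + 4·2 + 3)/6 = 12/6 = 2; σ²_A = ((3−1)/6)² = 0.111
te_B = (5 + 4·10 + 21)/6 = 66/6 = 11; σ²_B = ((21−5)/6)² = 7.111
te_C = (5 + 4·9 + 13)/6 = 54/6 = 9; σ²_C = ((13−5)/6)² = 1.778
te_D = (9 + 4·10 + 23)/6 = 72/6 = 12; σ²_D = ((23−9)/6)² = 5.444
te_E = (1 + 4·2 + 3)/6 = 12/6 = 2; σ²_E = ((3−1)/6)² = 0.111

Forward pass:
ES_A = 0; EF_A = 2
ES_B = 2; EF_B = 2+11 = 13
ES_C = max(EF_A=2, EF_B=13) = 13; EF_C = 13+9 = 22
ES_D = 13; EF_D = 13+12 = 25
ES_E = max(EF_C=22, EF_D=25) = 25; EF_E = 25+2 = 27
Expected project duration μ = 27 hours. Critical path: A → B → D → E.

Variance along critical path = 0.111 + 7.111 + 5.444 + 0.111 = 12.778; σ = √12.778 = 3.575 hours.
Z = (25 − 27) / 3.575 = -0.560
P(T ≤ 25) = Φ(-0.560) ≈ 0.288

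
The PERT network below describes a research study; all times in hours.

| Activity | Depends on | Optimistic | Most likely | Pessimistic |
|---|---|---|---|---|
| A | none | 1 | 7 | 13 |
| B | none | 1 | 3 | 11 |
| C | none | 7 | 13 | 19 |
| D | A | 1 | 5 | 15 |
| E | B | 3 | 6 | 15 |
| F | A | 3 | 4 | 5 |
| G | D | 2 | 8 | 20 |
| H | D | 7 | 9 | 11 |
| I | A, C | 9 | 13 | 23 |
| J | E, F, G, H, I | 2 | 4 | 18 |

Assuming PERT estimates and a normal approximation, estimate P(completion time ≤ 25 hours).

te_A = (1 + 4·7 + 13)/6 = 42/6 = 7; σ²_A = ((13−1)/6)² = 4.000
te_B = (1 + 4·3 + 11)/6 = 24/6 = 4; σ²_B = ((11−1)/6)² = 2.778
te_C = (7 + 4·13 + 19)/6 = 78/6 = 13; σ²_C = ((19−7)/6)² = 4.000
te_D = (1 + 4·5 + 15)/6 = 36/6 = 6; σ²_D = ((15−1)/6)² = 5.444
te_E = (3 + 4·6 + 15)/6 = 42/6 = 7; σ²_E = ((15−3)/6)² = 4.000
te_F = (3 + 4·4 + 5)/6 = 24/6 = 4; σ²_F = ((5−3)/6)² = 0.111
te_G = (2 + 4·8 + 20)/6 = 54/6 = 9; σ²_G = ((20−2)/6)² = 9.000
te_H = (7 + 4·9 + 11)/6 = 54/6 = 9; σ²_H = ((11−7)/6)² = 0.444
te_I = (9 + 4·13 + 23)/6 = 84/6 = 14; σ²_I = ((23−9)/6)² = 5.444
te_J = (2 + 4·4 + 18)/6 = 36/6 = 6; σ²_J = ((18−2)/6)² = 7.111

Forward pass:
ES_A = 0; EF_A = 7
ES_B = 0; EF_B = 4
ES_C = 0; EF_C = 13
ES_D = 7; EF_D = 7+6 = 13
ES_E = 4; EF_E = 4+7 = 11
ES_F = 7; EF_F = 7+4 = 11
ES_G = 13; EF_G = 13+9 = 22
ES_H = 13; EF_H = 13+9 = 22
ES_I = max(EF_A=7, EF_C=13) = 13; EF_I = 13+14 = 27
ES_J = max(EF_E=11, EF_F=11, EF_G=22, EF_H=22, EF_I=27) = 27; EF_J = 27+6 = 33
Expected project duration μ = 33 hours. Critical path: C → I → J.

Variance along critical path = 4.000 + 5.444 + 7.111 = 16.556; σ = √16.556 = 4.069 hours.
Z = (25 − 33) / 4.069 = -1.966
P(T ≤ 25) = Φ(-1.966) ≈ 0.025

0.025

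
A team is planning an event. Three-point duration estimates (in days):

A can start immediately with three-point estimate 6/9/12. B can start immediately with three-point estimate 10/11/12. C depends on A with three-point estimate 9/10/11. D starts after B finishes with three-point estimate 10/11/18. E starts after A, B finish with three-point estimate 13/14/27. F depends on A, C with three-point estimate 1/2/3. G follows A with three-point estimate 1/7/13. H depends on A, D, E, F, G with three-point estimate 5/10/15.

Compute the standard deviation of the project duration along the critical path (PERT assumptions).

2.89 days

te_A = (6 + 4·9 + 12)/6 = 54/6 = 9; σ²_A = ((12−6)/6)² = 1.000
te_B = (10 + 4·11 + 12)/6 = 66/6 = 11; σ²_B = ((12−10)/6)² = 0.111
te_C = (9 + 4·10 + 11)/6 = 60/6 = 10; σ²_C = ((11−9)/6)² = 0.111
te_D = (10 + 4·11 + 18)/6 = 72/6 = 12; σ²_D = ((18−10)/6)² = 1.778
te_E = (13 + 4·14 + 27)/6 = 96/6 = 16; σ²_E = ((27−13)/6)² = 5.444
te_F = (1 + 4·2 + 3)/6 = 12/6 = 2; σ²_F = ((3−1)/6)² = 0.111
te_G = (1 + 4·7 + 13)/6 = 42/6 = 7; σ²_G = ((13−1)/6)² = 4.000
te_H = (5 + 4·10 + 15)/6 = 60/6 = 10; σ²_H = ((15−5)/6)² = 2.778

Forward pass:
ES_A = 0; EF_A = 9
ES_B = 0; EF_B = 11
ES_C = 9; EF_C = 9+10 = 19
ES_D = 11; EF_D = 11+12 = 23
ES_E = max(EF_A=9, EF_B=11) = 11; EF_E = 11+16 = 27
ES_F = max(EF_A=9, EF_C=19) = 19; EF_F = 19+2 = 21
ES_G = 9; EF_G = 9+7 = 16
ES_H = max(EF_A=9, EF_D=23, EF_E=27, EF_F=21, EF_G=16) = 27; EF_H = 27+10 = 37
Expected project duration μ = 37 days. Critical path: B → E → H.

Variance along critical path = 0.111 + 5.444 + 2.778 = 8.333
σ = √8.333 = 2.887 days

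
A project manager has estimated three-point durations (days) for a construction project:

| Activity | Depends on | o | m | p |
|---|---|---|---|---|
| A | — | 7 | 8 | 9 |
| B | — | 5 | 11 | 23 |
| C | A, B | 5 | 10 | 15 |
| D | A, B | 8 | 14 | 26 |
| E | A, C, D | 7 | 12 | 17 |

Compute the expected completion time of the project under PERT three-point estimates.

39 days

te_A = (7 + 4·8 + 9)/6 = 48/6 = 8
te_B = (5 + 4·11 + 23)/6 = 72/6 = 12
te_C = (5 + 4·10 + 15)/6 = 60/6 = 10
te_D = (8 + 4·14 + 26)/6 = 90/6 = 15
te_E = (7 + 4·12 + 17)/6 = 72/6 = 12

Forward pass:
ES_A = 0; EF_A = 8
ES_B = 0; EF_B = 12
ES_C = max(EF_A=8, EF_B=12) = 12; EF_C = 12+10 = 22
ES_D = max(EF_A=8, EF_B=12) = 12; EF_D = 12+15 = 27
ES_E = max(EF_A=8, EF_C=22, EF_D=27) = 27; EF_E = 27+12 = 39
Expected project duration μ = 39 days. Critical path: B → D → E.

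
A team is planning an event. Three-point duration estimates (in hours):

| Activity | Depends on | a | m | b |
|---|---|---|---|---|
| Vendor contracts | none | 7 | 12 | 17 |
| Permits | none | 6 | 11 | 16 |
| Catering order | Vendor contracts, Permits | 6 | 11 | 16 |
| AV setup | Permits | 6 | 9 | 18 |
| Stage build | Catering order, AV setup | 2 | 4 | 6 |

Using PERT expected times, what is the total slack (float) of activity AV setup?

te_Vendor contracts = (7 + 4·12 + 17)/6 = 72/6 = 12
te_Permits = (6 + 4·11 + 16)/6 = 66/6 = 11
te_Catering order = (6 + 4·11 + 16)/6 = 66/6 = 11
te_AV setup = (6 + 4·9 + 18)/6 = 60/6 = 10
te_Stage build = (2 + 4·4 + 6)/6 = 24/6 = 4

Forward pass:
ES_Vendor contracts = 0; EF_Vendor contracts = 12
ES_Permits = 0; EF_Permits = 11
ES_Catering order = max(EF_Vendor contracts=12, EF_Permits=11) = 12; EF_Catering order = 12+11 = 23
ES_AV setup = 11; EF_AV setup = 11+10 = 21
ES_Stage build = max(EF_Catering order=23, EF_AV setup=21) = 23; EF_Stage build = 23+4 = 27
Expected project duration μ = 27 hours. Critical path: Vendor contracts → Catering order → Stage build.

Backward pass:
LF_Stage build = 27; LS_Stage build = 27−4 = 23
LF_AV setup = LS_Stage build = 23; LS_AV setup = 23−10 = 13
LF_Catering order = LS_Stage build = 23; LS_Catering order = 23−11 = 12
LF_Permits = min(LS_Catering order=12, LS_AV setup=13) = 12; LS_Permits = 12−11 = 1
LF_Vendor contracts = LS_Catering order = 12; LS_Vendor contracts = 12−12 = 0
Slack_AV setup = LS_AV setup − ES_AV setup = 13 − 11 = 2

2 hours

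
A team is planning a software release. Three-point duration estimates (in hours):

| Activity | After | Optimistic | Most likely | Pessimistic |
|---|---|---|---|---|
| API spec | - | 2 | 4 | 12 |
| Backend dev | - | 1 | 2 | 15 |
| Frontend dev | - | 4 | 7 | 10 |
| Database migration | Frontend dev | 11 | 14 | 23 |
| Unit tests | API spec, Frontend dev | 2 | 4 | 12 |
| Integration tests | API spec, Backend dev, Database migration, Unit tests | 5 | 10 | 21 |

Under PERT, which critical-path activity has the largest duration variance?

te_API spec = (2 + 4·4 + 12)/6 = 30/6 = 5; σ²_API spec = ((12−2)/6)² = 2.778
te_Backend dev = (1 + 4·2 + 15)/6 = 24/6 = 4; σ²_Backend dev = ((15−1)/6)² = 5.444
te_Frontend dev = (4 + 4·7 + 10)/6 = 42/6 = 7; σ²_Frontend dev = ((10−4)/6)² = 1.000
te_Database migration = (11 + 4·14 + 23)/6 = 90/6 = 15; σ²_Database migration = ((23−11)/6)² = 4.000
te_Unit tests = (2 + 4·4 + 12)/6 = 30/6 = 5; σ²_Unit tests = ((12−2)/6)² = 2.778
te_Integration tests = (5 + 4·10 + 21)/6 = 66/6 = 11; σ²_Integration tests = ((21−5)/6)² = 7.111

Forward pass:
ES_API spec = 0; EF_API spec = 5
ES_Backend dev = 0; EF_Backend dev = 4
ES_Frontend dev = 0; EF_Frontend dev = 7
ES_Database migration = 7; EF_Database migration = 7+15 = 22
ES_Unit tests = max(EF_API spec=5, EF_Frontend dev=7) = 7; EF_Unit tests = 7+5 = 12
ES_Integration tests = max(EF_API spec=5, EF_Backend dev=4, EF_Database migration=22, EF_Unit tests=12) = 22; EF_Integration tests = 22+11 = 33
Expected project duration μ = 33 hours. Critical path: Frontend dev → Database migration → Integration tests.

Variances on critical path: σ²_Frontend dev=1.000, σ²_Database migration=4.000, σ²_Integration tests=7.111.
Largest is σ²_Integration tests = 7.111.

Integration tests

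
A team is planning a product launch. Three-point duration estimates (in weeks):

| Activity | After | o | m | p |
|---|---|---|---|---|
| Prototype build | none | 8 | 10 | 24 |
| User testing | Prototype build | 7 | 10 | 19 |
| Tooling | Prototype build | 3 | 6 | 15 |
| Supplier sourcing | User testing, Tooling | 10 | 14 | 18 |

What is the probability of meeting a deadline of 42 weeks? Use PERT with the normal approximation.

0.918

te_Prototype build = (8 + 4·10 + 24)/6 = 72/6 = 12; σ²_Prototype build = ((24−8)/6)² = 7.111
te_User testing = (7 + 4·10 + 19)/6 = 66/6 = 11; σ²_User testing = ((19−7)/6)² = 4.000
te_Tooling = (3 + 4·6 + 15)/6 = 42/6 = 7; σ²_Tooling = ((15−3)/6)² = 4.000
te_Supplier sourcing = (10 + 4·14 + 18)/6 = 84/6 = 14; σ²_Supplier sourcing = ((18−10)/6)² = 1.778

Forward pass:
ES_Prototype build = 0; EF_Prototype build = 12
ES_User testing = 12; EF_User testing = 12+11 = 23
ES_Tooling = 12; EF_Tooling = 12+7 = 19
ES_Supplier sourcing = max(EF_User testing=23, EF_Tooling=19) = 23; EF_Supplier sourcing = 23+14 = 37
Expected project duration μ = 37 weeks. Critical path: Prototype build → User testing → Supplier sourcing.

Variance along critical path = 7.111 + 4.000 + 1.778 = 12.889; σ = √12.889 = 3.590 weeks.
Z = (42 − 37) / 3.590 = 1.393
P(T ≤ 42) = Φ(1.393) ≈ 0.918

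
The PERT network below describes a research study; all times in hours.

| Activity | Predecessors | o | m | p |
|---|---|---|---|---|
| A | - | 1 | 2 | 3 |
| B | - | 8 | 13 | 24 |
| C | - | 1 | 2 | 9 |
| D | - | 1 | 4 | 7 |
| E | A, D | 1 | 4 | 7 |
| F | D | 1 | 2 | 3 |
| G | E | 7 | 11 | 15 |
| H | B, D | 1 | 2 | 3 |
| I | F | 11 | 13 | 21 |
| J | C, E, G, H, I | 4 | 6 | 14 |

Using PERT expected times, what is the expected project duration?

27 hours

te_A = (1 + 4·2 + 3)/6 = 12/6 = 2
te_B = (8 + 4·13 + 24)/6 = 84/6 = 14
te_C = (1 + 4·2 + 9)/6 = 18/6 = 3
te_D = (1 + 4·4 + 7)/6 = 24/6 = 4
te_E = (1 + 4·4 + 7)/6 = 24/6 = 4
te_F = (1 + 4·2 + 3)/6 = 12/6 = 2
te_G = (7 + 4·11 + 15)/6 = 66/6 = 11
te_H = (1 + 4·2 + 3)/6 = 12/6 = 2
te_I = (11 + 4·13 + 21)/6 = 84/6 = 14
te_J = (4 + 4·6 + 14)/6 = 42/6 = 7

Forward pass:
ES_A = 0; EF_A = 2
ES_B = 0; EF_B = 14
ES_C = 0; EF_C = 3
ES_D = 0; EF_D = 4
ES_E = max(EF_A=2, EF_D=4) = 4; EF_E = 4+4 = 8
ES_F = 4; EF_F = 4+2 = 6
ES_G = 8; EF_G = 8+11 = 19
ES_H = max(EF_B=14, EF_D=4) = 14; EF_H = 14+2 = 16
ES_I = 6; EF_I = 6+14 = 20
ES_J = max(EF_C=3, EF_E=8, EF_G=19, EF_H=16, EF_I=20) = 20; EF_J = 20+7 = 27
Expected project duration μ = 27 hours. Critical path: D → F → I → J.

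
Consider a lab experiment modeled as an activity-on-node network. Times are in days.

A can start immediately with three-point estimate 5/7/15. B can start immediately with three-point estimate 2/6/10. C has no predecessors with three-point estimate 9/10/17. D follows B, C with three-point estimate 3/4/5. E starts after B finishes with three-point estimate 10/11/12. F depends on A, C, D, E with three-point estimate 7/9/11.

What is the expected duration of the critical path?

26 days

te_A = (5 + 4·7 + 15)/6 = 48/6 = 8
te_B = (2 + 4·6 + 10)/6 = 36/6 = 6
te_C = (9 + 4·10 + 17)/6 = 66/6 = 11
te_D = (3 + 4·4 + 5)/6 = 24/6 = 4
te_E = (10 + 4·11 + 12)/6 = 66/6 = 11
te_F = (7 + 4·9 + 11)/6 = 54/6 = 9

Forward pass:
ES_A = 0; EF_A = 8
ES_B = 0; EF_B = 6
ES_C = 0; EF_C = 11
ES_D = max(EF_B=6, EF_C=11) = 11; EF_D = 11+4 = 15
ES_E = 6; EF_E = 6+11 = 17
ES_F = max(EF_A=8, EF_C=11, EF_D=15, EF_E=17) = 17; EF_F = 17+9 = 26
Expected project duration μ = 26 days. Critical path: B → E → F.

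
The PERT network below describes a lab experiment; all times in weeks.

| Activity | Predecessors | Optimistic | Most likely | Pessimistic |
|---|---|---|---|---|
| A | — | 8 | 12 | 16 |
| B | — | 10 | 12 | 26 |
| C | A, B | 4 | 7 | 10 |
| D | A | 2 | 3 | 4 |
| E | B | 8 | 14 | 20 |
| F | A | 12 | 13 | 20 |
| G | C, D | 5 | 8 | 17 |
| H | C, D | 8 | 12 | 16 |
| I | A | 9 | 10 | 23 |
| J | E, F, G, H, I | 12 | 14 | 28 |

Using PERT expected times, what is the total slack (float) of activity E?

te_A = (8 + 4·12 + 16)/6 = 72/6 = 12
te_B = (10 + 4·12 + 26)/6 = 84/6 = 14
te_C = (4 + 4·7 + 10)/6 = 42/6 = 7
te_D = (2 + 4·3 + 4)/6 = 18/6 = 3
te_E = (8 + 4·14 + 20)/6 = 84/6 = 14
te_F = (12 + 4·13 + 20)/6 = 84/6 = 14
te_G = (5 + 4·8 + 17)/6 = 54/6 = 9
te_H = (8 + 4·12 + 16)/6 = 72/6 = 12
te_I = (9 + 4·10 + 23)/6 = 72/6 = 12
te_J = (12 + 4·14 + 28)/6 = 96/6 = 16

Forward pass:
ES_A = 0; EF_A = 12
ES_B = 0; EF_B = 14
ES_C = max(EF_A=12, EF_B=14) = 14; EF_C = 14+7 = 21
ES_D = 12; EF_D = 12+3 = 15
ES_E = 14; EF_E = 14+14 = 28
ES_F = 12; EF_F = 12+14 = 26
ES_G = max(EF_C=21, EF_D=15) = 21; EF_G = 21+9 = 30
ES_H = max(EF_C=21, EF_D=15) = 21; EF_H = 21+12 = 33
ES_I = 12; EF_I = 12+12 = 24
ES_J = max(EF_E=28, EF_F=26, EF_G=30, EF_H=33, EF_I=24) = 33; EF_J = 33+16 = 49
Expected project duration μ = 49 weeks. Critical path: B → C → H → J.

Backward pass:
LF_J = 49; LS_J = 49−16 = 33
LF_I = LS_J = 33; LS_I = 33−12 = 21
LF_H = LS_J = 33; LS_H = 33−12 = 21
LF_G = LS_J = 33; LS_G = 33−9 = 24
LF_F = LS_J = 33; LS_F = 33−14 = 19
LF_E = LS_J = 33; LS_E = 33−14 = 19
LF_D = min(LS_G=24, LS_H=21) = 21; LS_D = 21−3 = 18
LF_C = min(LS_G=24, LS_H=21) = 21; LS_C = 21−7 = 14
LF_B = min(LS_C=14, LS_E=19) = 14; LS_B = 14−14 = 0
LF_A = min(LS_C=14, LS_D=18, LS_F=19, LS_I=21) = 14; LS_A = 14−12 = 2
Slack_E = LS_E − ES_E = 19 − 14 = 5

5 weeks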